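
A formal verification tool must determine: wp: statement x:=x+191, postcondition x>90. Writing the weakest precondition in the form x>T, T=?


Formula: wp(x:=E, P) = P[E/x] (substitute E for x in postcondition)
Step 1: Postcondition: x>90
Step 2: Substitute x+191 for x: x+191>90
Step 3: Solve for x: x > 90-191 = -101

-101


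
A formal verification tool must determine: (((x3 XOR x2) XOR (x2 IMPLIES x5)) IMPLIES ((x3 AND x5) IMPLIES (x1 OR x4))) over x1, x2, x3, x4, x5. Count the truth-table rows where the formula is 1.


Formula: (((x3 XOR x2) XOR (x2 IMPLIES x5)) IMPLIES ((x3 AND x5) IMPLIES (x1 OR x4))) over 5 vars (32 rows)
Evaluate each row (x1, x2, x3, x4, x5 as bits, MSB first):
  row 0 [00000]: (((0 XOR 0) XOR (0 IMPLIES 0)) IMPLIES ((0 AND 0) IMPLIES (0 OR 0))) -> 1
  row 1 [00001]: (((0 XOR 0) XOR (0 IMPLIES 1)) IMPLIES ((0 AND 1) IMPLIES (0 OR 0))) -> 1
  row 2 [00010]: (((0 XOR 0) XOR (0 IMPLIES 0)) IMPLIES ((0 AND 0) IMPLIES (0 OR 1))) -> 1
  row 3 [00011]: (((0 XOR 0) XOR (0 IMPLIES 1)) IMPLIES ((0 AND 1) IMPLIES (0 OR 1))) -> 1
  row 4 [00100]: (((1 XOR 0) XOR (0 IMPLIES 0)) IMPLIES ((1 AND 0) IMPLIES (0 OR 0))) -> 1
  row 5 [00101]: (((1 XOR 0) XOR (0 IMPLIES 1)) IMPLIES ((1 AND 1) IMPLIES (0 OR 0))) -> 1
  row 6 [00110]: (((1 XOR 0) XOR (0 IMPLIES 0)) IMPLIES ((1 AND 0) IMPLIES (0 OR 1))) -> 1
  row 7 [00111]: (((1 XOR 0) XOR (0 IMPLIES 1)) IMPLIES ((1 AND 1) IMPLIES (0 OR 1))) -> 1
  row 8 [01000]: (((0 XOR 1) XOR (1 IMPLIES 0)) IMPLIES ((0 AND 0) IMPLIES (0 OR 0))) -> 1
  row 9 [01001]: (((0 XOR 1) XOR (1 IMPLIES 1)) IMPLIES ((0 AND 1) IMPLIES (0 OR 0))) -> 1
  row 10 [01010]: (((0 XOR 1) XOR (1 IMPLIES 0)) IMPLIES ((0 AND 0) IMPLIES (0 OR 1))) -> 1
  row 11 [01011]: (((0 XOR 1) XOR (1 IMPLIES 1)) IMPLIES ((0 AND 1) IMPLIES (0 OR 1))) -> 1
  row 12 [01100]: (((1 XOR 1) XOR (1 IMPLIES 0)) IMPLIES ((1 AND 0) IMPLIES (0 OR 0))) -> 1
  row 13 [01101]: (((1 XOR 1) XOR (1 IMPLIES 1)) IMPLIES ((1 AND 1) IMPLIES (0 OR 0))) -> 0
  row 14 [01110]: (((1 XOR 1) XOR (1 IMPLIES 0)) IMPLIES ((1 AND 0) IMPLIES (0 OR 1))) -> 1
  row 15 [01111]: (((1 XOR 1) XOR (1 IMPLIES 1)) IMPLIES ((1 AND 1) IMPLIES (0 OR 1))) -> 1
  row 16 [10000]: (((0 XOR 0) XOR (0 IMPLIES 0)) IMPLIES ((0 AND 0) IMPLIES (1 OR 0))) -> 1
  row 17 [10001]: (((0 XOR 0) XOR (0 IMPLIES 1)) IMPLIES ((0 AND 1) IMPLIES (1 OR 0))) -> 1
  row 18 [10010]: (((0 XOR 0) XOR (0 IMPLIES 0)) IMPLIES ((0 AND 0) IMPLIES (1 OR 1))) -> 1
  row 19 [10011]: (((0 XOR 0) XOR (0 IMPLIES 1)) IMPLIES ((0 AND 1) IMPLIES (1 OR 1))) -> 1
  row 20 [10100]: (((1 XOR 0) XOR (0 IMPLIES 0)) IMPLIES ((1 AND 0) IMPLIES (1 OR 0))) -> 1
  row 21 [10101]: (((1 XOR 0) XOR (0 IMPLIES 1)) IMPLIES ((1 AND 1) IMPLIES (1 OR 0))) -> 1
  row 22 [10110]: (((1 XOR 0) XOR (0 IMPLIES 0)) IMPLIES ((1 AND 0) IMPLIES (1 OR 1))) -> 1
  row 23 [10111]: (((1 XOR 0) XOR (0 IMPLIES 1)) IMPLIES ((1 AND 1) IMPLIES (1 OR 1))) -> 1
  row 24 [11000]: (((0 XOR 1) XOR (1 IMPLIES 0)) IMPLIES ((0 AND 0) IMPLIES (1 OR 0))) -> 1
  row 25 [11001]: (((0 XOR 1) XOR (1 IMPLIES 1)) IMPLIES ((0 AND 1) IMPLIES (1 OR 0))) -> 1
  row 26 [11010]: (((0 XOR 1) XOR (1 IMPLIES 0)) IMPLIES ((0 AND 0) IMPLIES (1 OR 1))) -> 1
  row 27 [11011]: (((0 XOR 1) XOR (1 IMPLIES 1)) IMPLIES ((0 AND 1) IMPLIES (1 OR 1))) -> 1
  row 28 [11100]: (((1 XOR 1) XOR (1 IMPLIES 0)) IMPLIES ((1 AND 0) IMPLIES (1 OR 0))) -> 1
  row 29 [11101]: (((1 XOR 1) XOR (1 IMPLIES 1)) IMPLIES ((1 AND 1) IMPLIES (1 OR 0))) -> 1
  row 30 [11110]: (((1 XOR 1) XOR (1 IMPLIES 0)) IMPLIES ((1 AND 0) IMPLIES (1 OR 1))) -> 1
  row 31 [11111]: (((1 XOR 1) XOR (1 IMPLIES 1)) IMPLIES ((1 AND 1) IMPLIES (1 OR 1))) -> 1
Full result column, 8 rows per line (x1,x2 fixed per line; x3,x4,x5 runs 000..111 left to right):
  rows 0-7 [x1,x2=00]: 11111111  (ones: 8)
  rows 8-15 [x1,x2=01]: 11111011  (ones: 7)
  rows 16-23 [x1,x2=10]: 11111111  (ones: 8)
  rows 24-31 [x1,x2=11]: 11111111  (ones: 8)
Count of 1-rows = 8+7+8+8 = 31

31


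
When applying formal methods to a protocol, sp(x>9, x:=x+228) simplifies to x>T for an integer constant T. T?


Formula: sp(P, x:=E) = exists old_x. (x = E[old_x/x]) AND P[old_x/x] (old_x is the value of x before the assignment; eliminate old_x by solving x = E[old_x/x] for old_x)
Step 1: Precondition P: x>9, i.e. old_x > 9
Step 2: Assignment gives x = old_x + 228, so old_x = x - 228
Step 3: Substitute into P: x - 228 > 9
Step 4: Simplify: x > 9+228 = 237

237


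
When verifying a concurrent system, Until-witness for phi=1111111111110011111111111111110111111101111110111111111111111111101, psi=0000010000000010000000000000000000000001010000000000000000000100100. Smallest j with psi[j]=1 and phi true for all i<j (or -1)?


(phi U psi) at 0: need smallest j with psi[j]=1 and phi[i]=1 for all i in [0,j).
Scan from step 0:
  step 0: phi=1, psi=0 -> continue
  step 1: phi=1, psi=0 -> continue
  step 2: phi=1, psi=0 -> continue
  step 3: phi=1, psi=0 -> continue
  step 5: psi=1 and phi held for [0,5) -> witness found
Witness step = 5

5


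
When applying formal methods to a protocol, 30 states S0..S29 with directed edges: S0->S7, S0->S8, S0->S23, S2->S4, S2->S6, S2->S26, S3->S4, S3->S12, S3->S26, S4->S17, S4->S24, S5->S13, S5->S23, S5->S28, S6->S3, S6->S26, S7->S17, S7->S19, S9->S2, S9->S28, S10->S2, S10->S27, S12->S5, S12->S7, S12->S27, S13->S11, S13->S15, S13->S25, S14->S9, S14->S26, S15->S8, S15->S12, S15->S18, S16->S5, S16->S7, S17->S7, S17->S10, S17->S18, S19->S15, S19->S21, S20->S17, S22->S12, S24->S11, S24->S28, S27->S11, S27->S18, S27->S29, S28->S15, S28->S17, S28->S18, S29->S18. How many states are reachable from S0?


BFS from S0:
  layer 0: {S0}
  layer 1: {S7, S8, S23}
  layer 2: {S17, S19}
  layer 3: {S10, S15, S18, S21}
  layer 4: {S2, S12, S27}
  layer 5: {S4, S5, S6, S11, S26, S29}
  layer 6: {S3, S13, S24, S28}
  layer 7: {S25}
Reachable set: {S0, S2, S3, S4, S5, S6, S7, S8, S10, S11, S12, S13, S15, S17, S18, S19, S21, S23, S24, S25, S26, S27, S28, S29}
Count = 24

24


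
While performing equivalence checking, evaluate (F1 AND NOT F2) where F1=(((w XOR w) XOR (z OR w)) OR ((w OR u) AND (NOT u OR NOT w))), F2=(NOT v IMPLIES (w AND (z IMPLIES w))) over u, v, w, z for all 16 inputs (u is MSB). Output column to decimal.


F1 = (((w XOR w) XOR (z OR w)) OR ((w OR u) AND (NOT u OR NOT w)))
F2 = (NOT v IMPLIES (w AND (z IMPLIES w)))
Counterexample to F1=>F2 is where F1=1 and F2=0.
Evaluate each row (bits = u,v,w,z, MSB first):
  row 0 [0000]: F1=0 F2=0 -> F1&~F2 -> 0
  row 1 [0001]: F1=1 F2=0 -> F1&~F2 -> 1
  row 2 [0010]: F1=1 F2=1 -> F1&~F2 -> 0
  row 3 [0011]: F1=1 F2=1 -> F1&~F2 -> 0
  row 4 [0100]: F1=0 F2=1 -> F1&~F2 -> 0
  row 5 [0101]: F1=1 F2=1 -> F1&~F2 -> 0
  row 6 [0110]: F1=1 F2=1 -> F1&~F2 -> 0
  row 7 [0111]: F1=1 F2=1 -> F1&~F2 -> 0
  row 8 [1000]: F1=1 F2=0 -> F1&~F2 -> 1
  row 9 [1001]: F1=1 F2=0 -> F1&~F2 -> 1
  row 10 [1010]: F1=1 F2=1 -> F1&~F2 -> 0
  row 11 [1011]: F1=1 F2=1 -> F1&~F2 -> 0
  row 12 [1100]: F1=1 F2=1 -> F1&~F2 -> 0
  row 13 [1101]: F1=1 F2=1 -> F1&~F2 -> 0
  row 14 [1110]: F1=1 F2=1 -> F1&~F2 -> 0
  row 15 [1111]: F1=1 F2=1 -> F1&~F2 -> 0
Full result column, 4 rows per line (u,v fixed per line; w,z runs 00..11 left to right):
  rows 0-3 [u,v=00]: 0100  = hex 4
  rows 4-7 [u,v=01]: 0000  = hex 0
  rows 8-11 [u,v=10]: 1100  = hex C
  rows 12-15 [u,v=11]: 0000  = hex 0
Counterexample vector (row 0 .. row 15) = 0100000011000000
Output column grouped in 4s = 0100 0000 1100 0000 = 0x40C0
Convert to decimal digit by digit (value = value*16 + digit):
  4 -> 4
  4*16 + 0 = 64
  64*16 + 12 (C) = 1036
  1036*16 + 0 = 16576
Decimal = 16576

16576


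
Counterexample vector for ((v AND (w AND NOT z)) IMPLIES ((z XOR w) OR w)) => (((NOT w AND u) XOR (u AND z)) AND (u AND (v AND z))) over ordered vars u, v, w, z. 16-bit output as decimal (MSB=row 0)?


F1 = ((v AND (w AND NOT z)) IMPLIES ((z XOR w) OR w))
F2 = (((NOT w AND u) XOR (u AND z)) AND (u AND (v AND z)))
Counterexample to F1=>F2 is where F1=1 and F2=0.
Evaluate each row (bits = u,v,w,z, MSB first):
  row 0 [0000]: F1=1 F2=0 -> F1&~F2 -> 1
  row 1 [0001]: F1=1 F2=0 -> F1&~F2 -> 1
  row 2 [0010]: F1=1 F2=0 -> F1&~F2 -> 1
  row 3 [0011]: F1=1 F2=0 -> F1&~F2 -> 1
  row 4 [0100]: F1=1 F2=0 -> F1&~F2 -> 1
  row 5 [0101]: F1=1 F2=0 -> F1&~F2 -> 1
  row 6 [0110]: F1=1 F2=0 -> F1&~F2 -> 1
  row 7 [0111]: F1=1 F2=0 -> F1&~F2 -> 1
  row 8 [1000]: F1=1 F2=0 -> F1&~F2 -> 1
  row 9 [1001]: F1=1 F2=0 -> F1&~F2 -> 1
  row 10 [1010]: F1=1 F2=0 -> F1&~F2 -> 1
  row 11 [1011]: F1=1 F2=0 -> F1&~F2 -> 1
  row 12 [1100]: F1=1 F2=0 -> F1&~F2 -> 1
  row 13 [1101]: F1=1 F2=0 -> F1&~F2 -> 1
  row 14 [1110]: F1=1 F2=0 -> F1&~F2 -> 1
  row 15 [1111]: F1=1 F2=1 -> F1&~F2 -> 0
Full result column, 4 rows per line (u,v fixed per line; w,z runs 00..11 left to right):
  rows 0-3 [u,v=00]: 1111  = hex F
  rows 4-7 [u,v=01]: 1111  = hex F
  rows 8-11 [u,v=10]: 1111  = hex F
  rows 12-15 [u,v=11]: 1110  = hex E
Counterexample vector (row 0 .. row 15) = 1111111111111110
Output column grouped in 4s = 1111 1111 1111 1110 = 0xFFFE
Convert to decimal digit by digit (value = value*16 + digit):
  F -> 15
  15*16 + 15 (F) = 255
  255*16 + 15 (F) = 4095
  4095*16 + 14 (E) = 65534
Decimal = 65534

65534


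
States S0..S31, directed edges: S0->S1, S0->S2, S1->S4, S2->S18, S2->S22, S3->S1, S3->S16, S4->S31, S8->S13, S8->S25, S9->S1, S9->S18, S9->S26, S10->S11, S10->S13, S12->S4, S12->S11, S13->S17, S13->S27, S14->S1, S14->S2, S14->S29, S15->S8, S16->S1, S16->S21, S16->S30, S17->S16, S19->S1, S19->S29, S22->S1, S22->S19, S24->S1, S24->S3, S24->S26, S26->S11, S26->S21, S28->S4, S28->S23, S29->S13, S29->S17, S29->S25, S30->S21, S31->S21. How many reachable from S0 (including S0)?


BFS from S0:
  layer 0: {S0}
  layer 1: {S1, S2}
  layer 2: {S4, S18, S22}
  layer 3: {S19, S31}
  layer 4: {S21, S29}
  layer 5: {S13, S17, S25}
  layer 6: {S16, S27}
  layer 7: {S30}
Reachable set: {S0, S1, S2, S4, S13, S16, S17, S18, S19, S21, S22, S25, S27, S29, S30, S31}
Count = 16

16


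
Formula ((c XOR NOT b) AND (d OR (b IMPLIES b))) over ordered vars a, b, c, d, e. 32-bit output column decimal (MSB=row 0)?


Formula: ((c XOR NOT b) AND (d OR (b IMPLIES b))) over a, b, c, d, e (32 rows)
Evaluate each row (bits = a,b,c,d,e, MSB first):
  row 0 [00000]: ((0 XOR NOT 0) AND (0 OR (0 IMPLIES 0))) -> 1
  row 1 [00001]: ((0 XOR NOT 0) AND (0 OR (0 IMPLIES 0))) -> 1
  row 2 [00010]: ((0 XOR NOT 0) AND (1 OR (0 IMPLIES 0))) -> 1
  row 3 [00011]: ((0 XOR NOT 0) AND (1 OR (0 IMPLIES 0))) -> 1
  row 4 [00100]: ((1 XOR NOT 0) AND (0 OR (0 IMPLIES 0))) -> 0
  row 5 [00101]: ((1 XOR NOT 0) AND (0 OR (0 IMPLIES 0))) -> 0
  row 6 [00110]: ((1 XOR NOT 0) AND (1 OR (0 IMPLIES 0))) -> 0
  row 7 [00111]: ((1 XOR NOT 0) AND (1 OR (0 IMPLIES 0))) -> 0
  row 8 [01000]: ((0 XOR NOT 1) AND (0 OR (1 IMPLIES 1))) -> 0
  row 9 [01001]: ((0 XOR NOT 1) AND (0 OR (1 IMPLIES 1))) -> 0
  row 10 [01010]: ((0 XOR NOT 1) AND (1 OR (1 IMPLIES 1))) -> 0
  row 11 [01011]: ((0 XOR NOT 1) AND (1 OR (1 IMPLIES 1))) -> 0
  row 12 [01100]: ((1 XOR NOT 1) AND (0 OR (1 IMPLIES 1))) -> 1
  row 13 [01101]: ((1 XOR NOT 1) AND (0 OR (1 IMPLIES 1))) -> 1
  row 14 [01110]: ((1 XOR NOT 1) AND (1 OR (1 IMPLIES 1))) -> 1
  row 15 [01111]: ((1 XOR NOT 1) AND (1 OR (1 IMPLIES 1))) -> 1
  row 16 [10000]: ((0 XOR NOT 0) AND (0 OR (0 IMPLIES 0))) -> 1
  row 17 [10001]: ((0 XOR NOT 0) AND (0 OR (0 IMPLIES 0))) -> 1
  row 18 [10010]: ((0 XOR NOT 0) AND (1 OR (0 IMPLIES 0))) -> 1
  row 19 [10011]: ((0 XOR NOT 0) AND (1 OR (0 IMPLIES 0))) -> 1
  row 20 [10100]: ((1 XOR NOT 0) AND (0 OR (0 IMPLIES 0))) -> 0
  row 21 [10101]: ((1 XOR NOT 0) AND (0 OR (0 IMPLIES 0))) -> 0
  row 22 [10110]: ((1 XOR NOT 0) AND (1 OR (0 IMPLIES 0))) -> 0
  row 23 [10111]: ((1 XOR NOT 0) AND (1 OR (0 IMPLIES 0))) -> 0
  row 24 [11000]: ((0 XOR NOT 1) AND (0 OR (1 IMPLIES 1))) -> 0
  row 25 [11001]: ((0 XOR NOT 1) AND (0 OR (1 IMPLIES 1))) -> 0
  row 26 [11010]: ((0 XOR NOT 1) AND (1 OR (1 IMPLIES 1))) -> 0
  row 27 [11011]: ((0 XOR NOT 1) AND (1 OR (1 IMPLIES 1))) -> 0
  row 28 [11100]: ((1 XOR NOT 1) AND (0 OR (1 IMPLIES 1))) -> 1
  row 29 [11101]: ((1 XOR NOT 1) AND (0 OR (1 IMPLIES 1))) -> 1
  row 30 [11110]: ((1 XOR NOT 1) AND (1 OR (1 IMPLIES 1))) -> 1
  row 31 [11111]: ((1 XOR NOT 1) AND (1 OR (1 IMPLIES 1))) -> 1
Full result column, 4 rows per line (a,b,c fixed per line; d,e runs 00..11 left to right):
  rows 0-3 [a,b,c=000]: 1111  = hex F
  rows 4-7 [a,b,c=001]: 0000  = hex 0
  rows 8-11 [a,b,c=010]: 0000  = hex 0
  rows 12-15 [a,b,c=011]: 1111  = hex F
  rows 16-19 [a,b,c=100]: 1111  = hex F
  rows 20-23 [a,b,c=101]: 0000  = hex 0
  rows 24-27 [a,b,c=110]: 0000  = hex 0
  rows 28-31 [a,b,c=111]: 1111  = hex F
Output column (row 0 .. row 31) = 11110000000011111111000000001111
Output column grouped in 4s = 1111 0000 0000 1111 1111 0000 0000 1111 = 0xF00FF00F
Convert to decimal digit by digit (value = value*16 + digit):
  F -> 15
  15*16 + 0 = 240
  240*16 + 0 = 3840
  3840*16 + 15 (F) = 61455
  61455*16 + 15 (F) = 983295
  983295*16 + 0 = 15732720
  15732720*16 + 0 = 251723520
  251723520*16 + 15 (F) = 4027576335
Decimal = 4027576335

4027576335


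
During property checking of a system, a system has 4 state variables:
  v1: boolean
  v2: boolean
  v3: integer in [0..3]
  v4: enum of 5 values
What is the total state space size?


State space = product of domain sizes of all variables.
Domain sizes:
  v1 (boolean): 2
  v2 (boolean): 2
  v3 (integer in [0..3]): 4
  v4 (enum of 5 values): 5
Product = 2 * 2 * 4 * 5 = 80

80


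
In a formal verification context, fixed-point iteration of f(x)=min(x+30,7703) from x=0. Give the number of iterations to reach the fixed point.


Step 1: x=0, cap=7703, increment=30
Step 2: x grows by 30 each step until capped at 7703; fixed point is x=7703
Step 3: iterations = ceil(7703/30) = 257

257


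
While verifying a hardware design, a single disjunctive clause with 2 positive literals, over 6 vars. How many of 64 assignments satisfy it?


Step 1: Total=2^6=64
Step 2: Unsat when all 2 false: 2^4=16
Step 3: Sat=64-16=48

48


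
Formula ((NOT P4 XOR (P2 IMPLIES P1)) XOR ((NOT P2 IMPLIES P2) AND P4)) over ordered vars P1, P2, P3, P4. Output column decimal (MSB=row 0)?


Formula: ((NOT P4 XOR (P2 IMPLIES P1)) XOR ((NOT P2 IMPLIES P2) AND P4)) over P1, P2, P3, P4 (16 rows)
Evaluate each row (bits = P1,P2,P3,P4, MSB first):
  row 0 [0000]: ((NOT 0 XOR (0 IMPLIES 0)) XOR ((NOT 0 IMPLIES 0) AND 0)) -> 0
  row 1 [0001]: ((NOT 1 XOR (0 IMPLIES 0)) XOR ((NOT 0 IMPLIES 0) AND 1)) -> 1
  row 2 [0010]: ((NOT 0 XOR (0 IMPLIES 0)) XOR ((NOT 0 IMPLIES 0) AND 0)) -> 0
  row 3 [0011]: ((NOT 1 XOR (0 IMPLIES 0)) XOR ((NOT 0 IMPLIES 0) AND 1)) -> 1
  row 4 [0100]: ((NOT 0 XOR (1 IMPLIES 0)) XOR ((NOT 1 IMPLIES 1) AND 0)) -> 1
  row 5 [0101]: ((NOT 1 XOR (1 IMPLIES 0)) XOR ((NOT 1 IMPLIES 1) AND 1)) -> 1
  row 6 [0110]: ((NOT 0 XOR (1 IMPLIES 0)) XOR ((NOT 1 IMPLIES 1) AND 0)) -> 1
  row 7 [0111]: ((NOT 1 XOR (1 IMPLIES 0)) XOR ((NOT 1 IMPLIES 1) AND 1)) -> 1
  row 8 [1000]: ((NOT 0 XOR (0 IMPLIES 1)) XOR ((NOT 0 IMPLIES 0) AND 0)) -> 0
  row 9 [1001]: ((NOT 1 XOR (0 IMPLIES 1)) XOR ((NOT 0 IMPLIES 0) AND 1)) -> 1
  row 10 [1010]: ((NOT 0 XOR (0 IMPLIES 1)) XOR ((NOT 0 IMPLIES 0) AND 0)) -> 0
  row 11 [1011]: ((NOT 1 XOR (0 IMPLIES 1)) XOR ((NOT 0 IMPLIES 0) AND 1)) -> 1
  row 12 [1100]: ((NOT 0 XOR (1 IMPLIES 1)) XOR ((NOT 1 IMPLIES 1) AND 0)) -> 0
  row 13 [1101]: ((NOT 1 XOR (1 IMPLIES 1)) XOR ((NOT 1 IMPLIES 1) AND 1)) -> 0
  row 14 [1110]: ((NOT 0 XOR (1 IMPLIES 1)) XOR ((NOT 1 IMPLIES 1) AND 0)) -> 0
  row 15 [1111]: ((NOT 1 XOR (1 IMPLIES 1)) XOR ((NOT 1 IMPLIES 1) AND 1)) -> 0
Full result column, 4 rows per line (P1,P2 fixed per line; P3,P4 runs 00..11 left to right):
  rows 0-3 [P1,P2=00]: 0101  = hex 5
  rows 4-7 [P1,P2=01]: 1111  = hex F
  rows 8-11 [P1,P2=10]: 0101  = hex 5
  rows 12-15 [P1,P2=11]: 0000  = hex 0
Output column (row 0 .. row 15) = 0101111101010000
Output column grouped in 4s = 0101 1111 0101 0000 = 0x5F50
Convert to decimal digit by digit (value = value*16 + digit):
  5 -> 5
  5*16 + 15 (F) = 95
  95*16 + 5 = 1525
  1525*16 + 0 = 24400
Decimal = 24400

24400


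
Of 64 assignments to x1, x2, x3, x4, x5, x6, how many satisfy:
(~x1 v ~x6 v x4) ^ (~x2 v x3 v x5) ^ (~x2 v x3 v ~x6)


CNF with 3 clauses over 6 vars (64 assignments).
An assignment satisfies CNF iff every clause has >=1 true literal.
Check each row (bits = x1,x2,x3,x4,x5,x6; clause T/F shown):
  row 0 [000000]: clauses=TTT -> 1
  row 1 [000001]: clauses=TTT -> 1
  row 2 [000010]: clauses=TTT -> 1
  row 3 [000011]: clauses=TTT -> 1
  row 4 [000100]: clauses=TTT -> 1
  (every remaining row is evaluated the same way; all 64 results are listed next)
Full result column, 8 rows per line (x1,x2,x3 fixed per line; x4,x5,x6 runs 000..111 left to right):
  rows 0-7 [x1,x2,x3=000]: 11111111  (ones: 8)
  rows 8-15 [x1,x2,x3=001]: 11111111  (ones: 8)
  rows 16-23 [x1,x2,x3=010]: 00100010  (ones: 2)
  rows 24-31 [x1,x2,x3=011]: 11111111  (ones: 8)
  rows 32-39 [x1,x2,x3=100]: 10101111  (ones: 6)
  rows 40-47 [x1,x2,x3=101]: 10101111  (ones: 6)
  rows 48-55 [x1,x2,x3=110]: 00100010  (ones: 2)
  rows 56-63 [x1,x2,x3=111]: 10101111  (ones: 6)
Satisfying assignments = 8+8+2+8+6+6+2+6 = 46

46


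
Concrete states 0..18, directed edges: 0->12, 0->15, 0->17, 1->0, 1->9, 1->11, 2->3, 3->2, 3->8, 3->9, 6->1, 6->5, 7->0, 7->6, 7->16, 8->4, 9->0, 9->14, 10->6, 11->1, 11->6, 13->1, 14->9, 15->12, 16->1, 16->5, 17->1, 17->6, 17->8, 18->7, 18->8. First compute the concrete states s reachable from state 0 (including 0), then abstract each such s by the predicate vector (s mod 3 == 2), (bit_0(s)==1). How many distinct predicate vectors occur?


BFS from 0:
Concrete reachable: {0, 1, 4, 5, 6, 8, 9, 11, 12, 14, 15, 17}
Abstract via predicates (s mod 3 == 2), (bit_0(s)==1):
  (0,0) <- {0, 4, 6, 12}
  (0,1) <- {1, 9, 15}
  (1,0) <- {8, 14}
  (1,1) <- {5, 11, 17}
Distinct abstract states = 4

4


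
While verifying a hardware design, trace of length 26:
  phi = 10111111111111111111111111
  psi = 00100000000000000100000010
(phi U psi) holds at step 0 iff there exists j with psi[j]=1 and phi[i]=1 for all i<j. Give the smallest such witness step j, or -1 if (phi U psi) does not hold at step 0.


(phi U psi) at 0: need smallest j with psi[j]=1 and phi[i]=1 for all i in [0,j).
Scan from step 0:
  step 0: phi=1, psi=0 -> continue
  step 1: phi=0 -> phi-prefix broken from here
  step 2: psi=1 but phi already failed -> not a witness
  step 17: psi=1 but phi already failed -> not a witness
  step 24: psi=1 but phi already failed -> not a witness
  end of trace: no witness -> -1
Witness step = -1

-1


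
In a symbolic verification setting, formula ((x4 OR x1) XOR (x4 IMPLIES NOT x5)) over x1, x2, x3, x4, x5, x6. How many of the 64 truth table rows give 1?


Formula: ((x4 OR x1) XOR (x4 IMPLIES NOT x5)) over 6 vars (64 rows)
Evaluate each row (x1, x2, x3, x4, x5, x6 as bits, MSB first):
  row 0 [000000]: ((0 OR 0) XOR (0 IMPLIES NOT 0)) -> 1
  row 1 [000001]: ((0 OR 0) XOR (0 IMPLIES NOT 0)) -> 1
  row 2 [000010]: ((0 OR 0) XOR (0 IMPLIES NOT 1)) -> 1
  row 3 [000011]: ((0 OR 0) XOR (0 IMPLIES NOT 1)) -> 1
  row 4 [000100]: ((1 OR 0) XOR (1 IMPLIES NOT 0)) -> 0
  (every remaining row is evaluated the same way; all 64 results are listed next)
Full result column, 8 rows per line (x1,x2,x3 fixed per line; x4,x5,x6 runs 000..111 left to right):
  rows 0-7 [x1,x2,x3=000]: 11110011  (ones: 6)
  rows 8-15 [x1,x2,x3=001]: 11110011  (ones: 6)
  rows 16-23 [x1,x2,x3=010]: 11110011  (ones: 6)
  rows 24-31 [x1,x2,x3=011]: 11110011  (ones: 6)
  rows 32-39 [x1,x2,x3=100]: 00000011  (ones: 2)
  rows 40-47 [x1,x2,x3=101]: 00000011  (ones: 2)
  rows 48-55 [x1,x2,x3=110]: 00000011  (ones: 2)
  rows 56-63 [x1,x2,x3=111]: 00000011  (ones: 2)
Count of 1-rows = 6+6+6+6+2+2+2+2 = 32

32


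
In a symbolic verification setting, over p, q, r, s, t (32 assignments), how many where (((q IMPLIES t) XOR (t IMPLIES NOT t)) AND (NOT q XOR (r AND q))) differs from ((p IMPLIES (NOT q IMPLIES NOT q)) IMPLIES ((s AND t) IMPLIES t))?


F1 = (((q IMPLIES t) XOR (t IMPLIES NOT t)) AND (NOT q XOR (r AND q)))
F2 = ((p IMPLIES (NOT q IMPLIES NOT q)) IMPLIES ((s AND t) IMPLIES t))
Evaluate both on each of 32 rows (bits = p,q,r,s,t):
  row 0 [00000]: F1=0 F2=1 (differ) -> 1
  row 1 [00001]: F1=1 F2=1 -> 0
  row 2 [00010]: F1=0 F2=1 (differ) -> 1
  row 3 [00011]: F1=1 F2=1 -> 0
  row 4 [00100]: F1=0 F2=1 (differ) -> 1
  row 5 [00101]: F1=1 F2=1 -> 0
  row 6 [00110]: F1=0 F2=1 (differ) -> 1
  row 7 [00111]: F1=1 F2=1 -> 0
  row 8 [01000]: F1=0 F2=1 (differ) -> 1
  row 9 [01001]: F1=0 F2=1 (differ) -> 1
  row 10 [01010]: F1=0 F2=1 (differ) -> 1
  row 11 [01011]: F1=0 F2=1 (differ) -> 1
  row 12 [01100]: F1=1 F2=1 -> 0
  row 13 [01101]: F1=1 F2=1 -> 0
  row 14 [01110]: F1=1 F2=1 -> 0
  row 15 [01111]: F1=1 F2=1 -> 0
  row 16 [10000]: F1=0 F2=1 (differ) -> 1
  row 17 [10001]: F1=1 F2=1 -> 0
  row 18 [10010]: F1=0 F2=1 (differ) -> 1
  row 19 [10011]: F1=1 F2=1 -> 0
  row 20 [10100]: F1=0 F2=1 (differ) -> 1
  row 21 [10101]: F1=1 F2=1 -> 0
  row 22 [10110]: F1=0 F2=1 (differ) -> 1
  row 23 [10111]: F1=1 F2=1 -> 0
  row 24 [11000]: F1=0 F2=1 (differ) -> 1
  row 25 [11001]: F1=0 F2=1 (differ) -> 1
  row 26 [11010]: F1=0 F2=1 (differ) -> 1
  row 27 [11011]: F1=0 F2=1 (differ) -> 1
  row 28 [11100]: F1=1 F2=1 -> 0
  row 29 [11101]: F1=1 F2=1 -> 0
  row 30 [11110]: F1=1 F2=1 -> 0
  row 31 [11111]: F1=1 F2=1 -> 0
Full result column, 8 rows per line (p,q fixed per line; r,s,t runs 000..111 left to right):
  rows 0-7 [p,q=00]: 10101010  (ones: 4)
  rows 8-15 [p,q=01]: 11110000  (ones: 4)
  rows 16-23 [p,q=10]: 10101010  (ones: 4)
  rows 24-31 [p,q=11]: 11110000  (ones: 4)
Disagreements = 4+4+4+4 = 16

16


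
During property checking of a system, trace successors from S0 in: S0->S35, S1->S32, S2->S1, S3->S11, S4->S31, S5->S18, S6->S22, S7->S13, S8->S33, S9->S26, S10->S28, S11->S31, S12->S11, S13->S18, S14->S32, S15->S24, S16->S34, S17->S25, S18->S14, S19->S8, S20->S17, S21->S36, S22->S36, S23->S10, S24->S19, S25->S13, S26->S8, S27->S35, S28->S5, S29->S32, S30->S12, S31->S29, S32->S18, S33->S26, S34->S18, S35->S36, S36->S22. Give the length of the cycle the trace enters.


Trace from S0 until a state repeats:
  S0 -> S35 -> S36 -> S22 -> S36
S36 first seen at step 2, revisited at step 4.
Cycle length = 4 - 2 = 2

2


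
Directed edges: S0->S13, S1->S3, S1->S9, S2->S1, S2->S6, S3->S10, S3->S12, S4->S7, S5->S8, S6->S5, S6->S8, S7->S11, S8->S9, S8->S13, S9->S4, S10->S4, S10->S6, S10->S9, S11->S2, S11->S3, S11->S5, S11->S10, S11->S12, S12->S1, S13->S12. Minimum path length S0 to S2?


BFS layer-by-layer from S0:
  dist 0: {S0}
  dist 1: {S13}
  dist 2: {S12}
  dist 3: {S1}
  dist 4: {S3, S9}
  dist 5: {S4, S10}
  dist 6: {S6, S7}
  dist 7: {S5, S8, S11}
  dist 8: {S2}
  -> S2 reached at distance 8
Shortest path length = 8

8


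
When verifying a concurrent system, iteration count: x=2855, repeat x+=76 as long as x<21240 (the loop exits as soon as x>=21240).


Step 1: x goes from 2855 toward 21240 by 76; the body runs while x<21240, so iterations = ceil((bound-start)/step)
Step 2: Distance=18385
Step 3: ceil(18385/76)=242

242


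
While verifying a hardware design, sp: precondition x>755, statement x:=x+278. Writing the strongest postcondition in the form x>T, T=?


Formula: sp(P, x:=E) = exists old_x. (x = E[old_x/x]) AND P[old_x/x] (old_x is the value of x before the assignment; eliminate old_x by solving x = E[old_x/x] for old_x)
Step 1: Precondition P: x>755, i.e. old_x > 755
Step 2: Assignment gives x = old_x + 278, so old_x = x - 278
Step 3: Substitute into P: x - 278 > 755
Step 4: Simplify: x > 755+278 = 1033

1033


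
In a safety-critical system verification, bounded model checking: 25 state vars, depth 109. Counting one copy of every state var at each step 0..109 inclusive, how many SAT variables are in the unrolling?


BMC unrolls to depth k, creating one copy of each state var for steps 0..k.
Step count = 109 + 1 = 110 (steps 0 through 109)
Vars per step = 25
Total = 25 * 110 = 2750

2750


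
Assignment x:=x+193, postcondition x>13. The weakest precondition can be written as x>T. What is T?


Formula: wp(x:=E, P) = P[E/x] (substitute E for x in postcondition)
Step 1: Postcondition: x>13
Step 2: Substitute x+193 for x: x+193>13
Step 3: Solve for x: x > 13-193 = -180

-180


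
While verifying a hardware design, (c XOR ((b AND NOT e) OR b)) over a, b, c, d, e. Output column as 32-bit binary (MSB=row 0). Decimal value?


Formula: (c XOR ((b AND NOT e) OR b)) over a, b, c, d, e (32 rows)
Evaluate each row (bits = a,b,c,d,e, MSB first):
  row 0 [00000]: (0 XOR ((0 AND NOT 0) OR 0)) -> 0
  row 1 [00001]: (0 XOR ((0 AND NOT 1) OR 0)) -> 0
  row 2 [00010]: (0 XOR ((0 AND NOT 0) OR 0)) -> 0
  row 3 [00011]: (0 XOR ((0 AND NOT 1) OR 0)) -> 0
  row 4 [00100]: (1 XOR ((0 AND NOT 0) OR 0)) -> 1
  row 5 [00101]: (1 XOR ((0 AND NOT 1) OR 0)) -> 1
  row 6 [00110]: (1 XOR ((0 AND NOT 0) OR 0)) -> 1
  row 7 [00111]: (1 XOR ((0 AND NOT 1) OR 0)) -> 1
  row 8 [01000]: (0 XOR ((1 AND NOT 0) OR 1)) -> 1
  row 9 [01001]: (0 XOR ((1 AND NOT 1) OR 1)) -> 1
  row 10 [01010]: (0 XOR ((1 AND NOT 0) OR 1)) -> 1
  row 11 [01011]: (0 XOR ((1 AND NOT 1) OR 1)) -> 1
  row 12 [01100]: (1 XOR ((1 AND NOT 0) OR 1)) -> 0
  row 13 [01101]: (1 XOR ((1 AND NOT 1) OR 1)) -> 0
  row 14 [01110]: (1 XOR ((1 AND NOT 0) OR 1)) -> 0
  row 15 [01111]: (1 XOR ((1 AND NOT 1) OR 1)) -> 0
  row 16 [10000]: (0 XOR ((0 AND NOT 0) OR 0)) -> 0
  row 17 [10001]: (0 XOR ((0 AND NOT 1) OR 0)) -> 0
  row 18 [10010]: (0 XOR ((0 AND NOT 0) OR 0)) -> 0
  row 19 [10011]: (0 XOR ((0 AND NOT 1) OR 0)) -> 0
  row 20 [10100]: (1 XOR ((0 AND NOT 0) OR 0)) -> 1
  row 21 [10101]: (1 XOR ((0 AND NOT 1) OR 0)) -> 1
  row 22 [10110]: (1 XOR ((0 AND NOT 0) OR 0)) -> 1
  row 23 [10111]: (1 XOR ((0 AND NOT 1) OR 0)) -> 1
  row 24 [11000]: (0 XOR ((1 AND NOT 0) OR 1)) -> 1
  row 25 [11001]: (0 XOR ((1 AND NOT 1) OR 1)) -> 1
  row 26 [11010]: (0 XOR ((1 AND NOT 0) OR 1)) -> 1
  row 27 [11011]: (0 XOR ((1 AND NOT 1) OR 1)) -> 1
  row 28 [11100]: (1 XOR ((1 AND NOT 0) OR 1)) -> 0
  row 29 [11101]: (1 XOR ((1 AND NOT 1) OR 1)) -> 0
  row 30 [11110]: (1 XOR ((1 AND NOT 0) OR 1)) -> 0
  row 31 [11111]: (1 XOR ((1 AND NOT 1) OR 1)) -> 0
Full result column, 4 rows per line (a,b,c fixed per line; d,e runs 00..11 left to right):
  rows 0-3 [a,b,c=000]: 0000  = hex 0
  rows 4-7 [a,b,c=001]: 1111  = hex F
  rows 8-11 [a,b,c=010]: 1111  = hex F
  rows 12-15 [a,b,c=011]: 0000  = hex 0
  rows 16-19 [a,b,c=100]: 0000  = hex 0
  rows 20-23 [a,b,c=101]: 1111  = hex F
  rows 24-27 [a,b,c=110]: 1111  = hex F
  rows 28-31 [a,b,c=111]: 0000  = hex 0
Output column (row 0 .. row 31) = 00001111111100000000111111110000
Output column grouped in 4s = 0000 1111 1111 0000 0000 1111 1111 0000 = 0x0FF00FF0
Convert to decimal digit by digit (value = value*16 + digit):
  0 -> 0
  0*16 + 15 (F) = 15
  15*16 + 15 (F) = 255
  255*16 + 0 = 4080
  4080*16 + 0 = 65280
  65280*16 + 15 (F) = 1044495
  1044495*16 + 15 (F) = 16711935
  16711935*16 + 0 = 267390960
Decimal = 267390960

267390960


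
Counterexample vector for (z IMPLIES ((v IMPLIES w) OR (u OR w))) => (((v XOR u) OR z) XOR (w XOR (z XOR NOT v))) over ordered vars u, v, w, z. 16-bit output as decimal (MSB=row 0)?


F1 = (z IMPLIES ((v IMPLIES w) OR (u OR w)))
F2 = (((v XOR u) OR z) XOR (w XOR (z XOR NOT v)))
Counterexample to F1=>F2 is where F1=1 and F2=0.
Evaluate each row (bits = u,v,w,z, MSB first):
  row 0 [0000]: F1=1 F2=1 -> F1&~F2 -> 0
  row 1 [0001]: F1=1 F2=1 -> F1&~F2 -> 0
  row 2 [0010]: F1=1 F2=0 -> F1&~F2 -> 1
  row 3 [0011]: F1=1 F2=0 -> F1&~F2 -> 1
  row 4 [0100]: F1=1 F2=1 -> F1&~F2 -> 0
  row 5 [0101]: F1=0 F2=0 -> F1&~F2 -> 0
  row 6 [0110]: F1=1 F2=0 -> F1&~F2 -> 1
  row 7 [0111]: F1=1 F2=1 -> F1&~F2 -> 0
  row 8 [1000]: F1=1 F2=0 -> F1&~F2 -> 1
  row 9 [1001]: F1=1 F2=1 -> F1&~F2 -> 0
  row 10 [1010]: F1=1 F2=1 -> F1&~F2 -> 0
  row 11 [1011]: F1=1 F2=0 -> F1&~F2 -> 1
  row 12 [1100]: F1=1 F2=0 -> F1&~F2 -> 1
  row 13 [1101]: F1=1 F2=0 -> F1&~F2 -> 1
  row 14 [1110]: F1=1 F2=1 -> F1&~F2 -> 0
  row 15 [1111]: F1=1 F2=1 -> F1&~F2 -> 0
Full result column, 4 rows per line (u,v fixed per line; w,z runs 00..11 left to right):
  rows 0-3 [u,v=00]: 0011  = hex 3
  rows 4-7 [u,v=01]: 0010  = hex 2
  rows 8-11 [u,v=10]: 1001  = hex 9
  rows 12-15 [u,v=11]: 1100  = hex C
Counterexample vector (row 0 .. row 15) = 0011001010011100
Output column grouped in 4s = 0011 0010 1001 1100 = 0x329C
Convert to decimal digit by digit (value = value*16 + digit):
  3 -> 3
  3*16 + 2 = 50
  50*16 + 9 = 809
  809*16 + 12 (C) = 12956
Decimal = 12956

12956


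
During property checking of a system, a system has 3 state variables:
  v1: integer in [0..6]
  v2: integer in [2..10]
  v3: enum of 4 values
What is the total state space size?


State space = product of domain sizes of all variables.
Domain sizes:
  v1 (integer in [0..6]): 7
  v2 (integer in [2..10]): 9
  v3 (enum of 4 values): 4
Product = 7 * 9 * 4 = 252

252


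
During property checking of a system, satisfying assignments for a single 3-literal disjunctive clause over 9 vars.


Step 1: Total=2^9=512
Step 2: Unsat when all 3 false: 2^6=64
Step 3: Sat=512-64=448

448


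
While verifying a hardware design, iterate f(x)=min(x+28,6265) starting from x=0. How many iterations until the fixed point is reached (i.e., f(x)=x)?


Step 1: x=0, cap=6265, increment=28
Step 2: x grows by 28 each step until capped at 6265; fixed point is x=6265
Step 3: iterations = ceil(6265/28) = 224

224


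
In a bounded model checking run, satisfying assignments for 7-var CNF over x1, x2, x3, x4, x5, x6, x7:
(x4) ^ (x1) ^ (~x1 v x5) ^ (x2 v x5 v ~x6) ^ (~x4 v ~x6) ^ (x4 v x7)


CNF with 6 clauses over 7 vars (128 assignments).
An assignment satisfies CNF iff every clause has >=1 true literal.
Check each row (bits = x1,x2,x3,x4,x5,x6,x7; clause T/F shown):
  row 0 [0000000]: clauses=FFTTTF -> 0
  row 1 [0000001]: clauses=FFTTTT -> 0
  row 2 [0000010]: clauses=FFTFTF -> 0
  row 3 [0000011]: clauses=FFTFTT -> 0
  row 4 [0000100]: clauses=FFTTTF -> 0
  (every remaining row is evaluated the same way; all 128 results are listed next)
Full result column, 8 rows per line (x1,x2,x3,x4 fixed per line; x5,x6,x7 runs 000..111 left to right):
  rows 0-7 [x1,x2,x3,x4=0000]: 00000000  (ones: 0)
  rows 8-15 [x1,x2,x3,x4=0001]: 00000000  (ones: 0)
  rows 16-23 [x1,x2,x3,x4=0010]: 00000000  (ones: 0)
  rows 24-31 [x1,x2,x3,x4=0011]: 00000000  (ones: 0)
  rows 32-39 [x1,x2,x3,x4=0100]: 00000000  (ones: 0)
  rows 40-47 [x1,x2,x3,x4=0101]: 00000000  (ones: 0)
  rows 48-55 [x1,x2,x3,x4=0110]: 00000000  (ones: 0)
  rows 56-63 [x1,x2,x3,x4=0111]: 00000000  (ones: 0)
  rows 64-71 [x1,x2,x3,x4=1000]: 00000000  (ones: 0)
  rows 72-79 [x1,x2,x3,x4=1001]: 00001100  (ones: 2)
  rows 80-87 [x1,x2,x3,x4=1010]: 00000000  (ones: 0)
  rows 88-95 [x1,x2,x3,x4=1011]: 00001100  (ones: 2)
  rows 96-103 [x1,x2,x3,x4=1100]: 00000000  (ones: 0)
  rows 104-111 [x1,x2,x3,x4=1101]: 00001100  (ones: 2)
  rows 112-119 [x1,x2,x3,x4=1110]: 00000000  (ones: 0)
  rows 120-127 [x1,x2,x3,x4=1111]: 00001100  (ones: 2)
Satisfying assignments = 0+0+0+0+0+0+0+0+0+2+0+2+0+2+0+2 = 8

8


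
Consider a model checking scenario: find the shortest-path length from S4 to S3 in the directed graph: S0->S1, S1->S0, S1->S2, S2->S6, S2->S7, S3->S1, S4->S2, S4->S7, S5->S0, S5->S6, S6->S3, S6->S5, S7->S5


BFS layer-by-layer from S4:
  dist 0: {S4}
  dist 1: {S2, S7}
  dist 2: {S5, S6}
  dist 3: {S0, S3}
  -> S3 reached at distance 3
Shortest path length = 3

3


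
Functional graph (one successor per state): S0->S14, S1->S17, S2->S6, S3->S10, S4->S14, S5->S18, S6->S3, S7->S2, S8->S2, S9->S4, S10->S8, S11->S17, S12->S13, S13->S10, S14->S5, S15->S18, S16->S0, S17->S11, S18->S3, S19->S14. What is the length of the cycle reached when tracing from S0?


Trace from S0 until a state repeats:
  S0 -> S14 -> S5 -> S18 -> S3 -> S10 -> S8 -> S2 -> S6 -> S3
S3 first seen at step 4, revisited at step 9.
Cycle length = 9 - 4 = 5

5


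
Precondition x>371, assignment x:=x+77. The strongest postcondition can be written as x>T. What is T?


Formula: sp(P, x:=E) = exists old_x. (x = E[old_x/x]) AND P[old_x/x] (old_x is the value of x before the assignment; eliminate old_x by solving x = E[old_x/x] for old_x)
Step 1: Precondition P: x>371, i.e. old_x > 371
Step 2: Assignment gives x = old_x + 77, so old_x = x - 77
Step 3: Substitute into P: x - 77 > 371
Step 4: Simplify: x > 371+77 = 448

448


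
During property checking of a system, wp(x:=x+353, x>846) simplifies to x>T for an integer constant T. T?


Formula: wp(x:=E, P) = P[E/x] (substitute E for x in postcondition)
Step 1: Postcondition: x>846
Step 2: Substitute x+353 for x: x+353>846
Step 3: Solve for x: x > 846-353 = 493

493


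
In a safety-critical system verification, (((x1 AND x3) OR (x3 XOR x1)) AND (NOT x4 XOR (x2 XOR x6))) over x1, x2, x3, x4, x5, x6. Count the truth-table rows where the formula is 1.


Formula: (((x1 AND x3) OR (x3 XOR x1)) AND (NOT x4 XOR (x2 XOR x6))) over 6 vars (64 rows)
Evaluate each row (x1, x2, x3, x4, x5, x6 as bits, MSB first):
  row 0 [000000]: (((0 AND 0) OR (0 XOR 0)) AND (NOT 0 XOR (0 XOR 0))) -> 0
  row 1 [000001]: (((0 AND 0) OR (0 XOR 0)) AND (NOT 0 XOR (0 XOR 1))) -> 0
  row 2 [000010]: (((0 AND 0) OR (0 XOR 0)) AND (NOT 0 XOR (0 XOR 0))) -> 0
  row 3 [000011]: (((0 AND 0) OR (0 XOR 0)) AND (NOT 0 XOR (0 XOR 1))) -> 0
  row 4 [000100]: (((0 AND 0) OR (0 XOR 0)) AND (NOT 1 XOR (0 XOR 0))) -> 0
  (every remaining row is evaluated the same way; all 64 results are listed next)
Full result column, 8 rows per line (x1,x2,x3 fixed per line; x4,x5,x6 runs 000..111 left to right):
  rows 0-7 [x1,x2,x3=000]: 00000000  (ones: 0)
  rows 8-15 [x1,x2,x3=001]: 10100101  (ones: 4)
  rows 16-23 [x1,x2,x3=010]: 00000000  (ones: 0)
  rows 24-31 [x1,x2,x3=011]: 01011010  (ones: 4)
  rows 32-39 [x1,x2,x3=100]: 10100101  (ones: 4)
  rows 40-47 [x1,x2,x3=101]: 10100101  (ones: 4)
  rows 48-55 [x1,x2,x3=110]: 01011010  (ones: 4)
  rows 56-63 [x1,x2,x3=111]: 01011010  (ones: 4)
Count of 1-rows = 0+4+0+4+4+4+4+4 = 24

24


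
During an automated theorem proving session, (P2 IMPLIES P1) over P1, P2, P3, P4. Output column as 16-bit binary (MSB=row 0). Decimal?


Formula: (P2 IMPLIES P1) over P1, P2, P3, P4 (16 rows)
Evaluate each row (bits = P1,P2,P3,P4, MSB first):
  row 0 [0000]: (0 IMPLIES 0) -> 1
  row 1 [0001]: (0 IMPLIES 0) -> 1
  row 2 [0010]: (0 IMPLIES 0) -> 1
  row 3 [0011]: (0 IMPLIES 0) -> 1
  row 4 [0100]: (1 IMPLIES 0) -> 0
  row 5 [0101]: (1 IMPLIES 0) -> 0
  row 6 [0110]: (1 IMPLIES 0) -> 0
  row 7 [0111]: (1 IMPLIES 0) -> 0
  row 8 [1000]: (0 IMPLIES 1) -> 1
  row 9 [1001]: (0 IMPLIES 1) -> 1
  row 10 [1010]: (0 IMPLIES 1) -> 1
  row 11 [1011]: (0 IMPLIES 1) -> 1
  row 12 [1100]: (1 IMPLIES 1) -> 1
  row 13 [1101]: (1 IMPLIES 1) -> 1
  row 14 [1110]: (1 IMPLIES 1) -> 1
  row 15 [1111]: (1 IMPLIES 1) -> 1
Full result column, 4 rows per line (P1,P2 fixed per line; P3,P4 runs 00..11 left to right):
  rows 0-3 [P1,P2=00]: 1111  = hex F
  rows 4-7 [P1,P2=01]: 0000  = hex 0
  rows 8-11 [P1,P2=10]: 1111  = hex F
  rows 12-15 [P1,P2=11]: 1111  = hex F
Output column (row 0 .. row 15) = 1111000011111111
Output column grouped in 4s = 1111 0000 1111 1111 = 0xF0FF
Convert to decimal digit by digit (value = value*16 + digit):
  F -> 15
  15*16 + 0 = 240
  240*16 + 15 (F) = 3855
  3855*16 + 15 (F) = 61695
Decimal = 61695

61695


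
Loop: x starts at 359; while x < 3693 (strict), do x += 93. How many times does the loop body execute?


Step 1: x goes from 359 toward 3693 by 93; the body runs while x<3693, so iterations = ceil((bound-start)/step)
Step 2: Distance=3334
Step 3: ceil(3334/93)=36

36


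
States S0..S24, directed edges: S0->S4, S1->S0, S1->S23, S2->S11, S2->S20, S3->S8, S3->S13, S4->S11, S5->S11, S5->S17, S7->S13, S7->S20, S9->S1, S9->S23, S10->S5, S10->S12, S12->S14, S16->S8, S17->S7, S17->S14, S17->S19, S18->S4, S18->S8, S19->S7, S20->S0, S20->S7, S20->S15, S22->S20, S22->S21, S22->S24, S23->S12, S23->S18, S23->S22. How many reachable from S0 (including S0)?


BFS from S0:
  layer 0: {S0}
  layer 1: {S4}
  layer 2: {S11}
Reachable set: {S0, S4, S11}
Count = 3

3


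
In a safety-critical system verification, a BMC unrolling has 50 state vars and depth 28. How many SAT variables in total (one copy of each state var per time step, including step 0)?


BMC unrolls to depth k, creating one copy of each state var for steps 0..k.
Step count = 28 + 1 = 29 (steps 0 through 28)
Vars per step = 50
Total = 50 * 29 = 1450

1450


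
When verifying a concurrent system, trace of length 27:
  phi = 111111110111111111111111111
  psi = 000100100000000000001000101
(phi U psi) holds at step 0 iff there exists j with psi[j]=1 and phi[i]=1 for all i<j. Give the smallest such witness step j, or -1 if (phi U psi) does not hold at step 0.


(phi U psi) at 0: need smallest j with psi[j]=1 and phi[i]=1 for all i in [0,j).
Scan from step 0:
  step 0: phi=1, psi=0 -> continue
  step 1: phi=1, psi=0 -> continue
  step 2: phi=1, psi=0 -> continue
  step 3: psi=1 and phi held for [0,3) -> witness found
Witness step = 3

3


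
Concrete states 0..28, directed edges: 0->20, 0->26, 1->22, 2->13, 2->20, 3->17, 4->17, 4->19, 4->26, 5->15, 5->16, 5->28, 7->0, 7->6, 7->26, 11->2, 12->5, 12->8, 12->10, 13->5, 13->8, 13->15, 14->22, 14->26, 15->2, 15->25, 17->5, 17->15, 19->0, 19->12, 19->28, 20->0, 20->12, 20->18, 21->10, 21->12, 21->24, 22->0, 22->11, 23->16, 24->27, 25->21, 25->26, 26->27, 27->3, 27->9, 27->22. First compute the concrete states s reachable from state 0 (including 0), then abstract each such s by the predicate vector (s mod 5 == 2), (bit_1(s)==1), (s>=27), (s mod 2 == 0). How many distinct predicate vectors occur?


BFS from 0:
Concrete reachable: {0, 2, 3, 5, 8, 9, 10, 11, 12, 13, 15, 16, 17, 18, 20, 21, 22, 24, 25, 26, 27, 28}
Abstract via predicates (s mod 5 == 2), (bit_1(s)==1), (s>=27), (s mod 2 == 0):
  (0,0,0,0) <- {5, 9, 13, 21, 25}
  (0,0,0,1) <- {0, 8, 16, 20, 24}
  (0,0,1,1) <- {28}
  (0,1,0,0) <- {3, 11, 15}
  (0,1,0,1) <- {10, 18, 26}
  (1,0,0,0) <- {17}
  (1,0,0,1) <- {12}
  (1,1,0,1) <- {2, 22}
  (1,1,1,0) <- {27}
Distinct abstract states = 9

9


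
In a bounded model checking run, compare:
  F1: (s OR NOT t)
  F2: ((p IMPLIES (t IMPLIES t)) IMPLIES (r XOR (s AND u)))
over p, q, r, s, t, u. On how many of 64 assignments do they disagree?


F1 = (s OR NOT t)
F2 = ((p IMPLIES (t IMPLIES t)) IMPLIES (r XOR (s AND u)))
Evaluate both on each of 64 rows (bits = p,q,r,s,t,u):
  row 0 [000000]: F1=1 F2=0 (differ) -> 1
  row 1 [000001]: F1=1 F2=0 (differ) -> 1
  row 2 [000010]: F1=0 F2=0 -> 0
  row 3 [000011]: F1=0 F2=0 -> 0
  row 4 [000100]: F1=1 F2=0 (differ) -> 1
  (every remaining row is evaluated the same way; all 64 results are listed next)
Full result column, 8 rows per line (p,q,r fixed per line; s,t,u runs 000..111 left to right):
  rows 0-7 [p,q,r=000]: 11001010  (ones: 4)
  rows 8-15 [p,q,r=001]: 00110101  (ones: 4)
  rows 16-23 [p,q,r=010]: 11001010  (ones: 4)
  rows 24-31 [p,q,r=011]: 00110101  (ones: 4)
  rows 32-39 [p,q,r=100]: 11001010  (ones: 4)
  rows 40-47 [p,q,r=101]: 00110101  (ones: 4)
  rows 48-55 [p,q,r=110]: 11001010  (ones: 4)
  rows 56-63 [p,q,r=111]: 00110101  (ones: 4)
Disagreements = 4+4+4+4+4+4+4+4 = 32

32


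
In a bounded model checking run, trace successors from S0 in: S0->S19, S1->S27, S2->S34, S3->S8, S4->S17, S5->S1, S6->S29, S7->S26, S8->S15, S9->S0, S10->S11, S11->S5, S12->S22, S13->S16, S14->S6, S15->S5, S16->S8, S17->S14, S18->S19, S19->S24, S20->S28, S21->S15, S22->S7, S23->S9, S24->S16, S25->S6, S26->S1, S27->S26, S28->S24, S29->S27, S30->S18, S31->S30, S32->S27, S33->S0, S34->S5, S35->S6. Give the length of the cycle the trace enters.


Trace from S0 until a state repeats:
  S0 -> S19 -> S24 -> S16 -> S8 -> S15 -> S5 -> S1 -> S27 -> S26 -> S1
S1 first seen at step 7, revisited at step 10.
Cycle length = 10 - 7 = 3

3


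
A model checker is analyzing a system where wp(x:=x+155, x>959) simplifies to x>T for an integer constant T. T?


Formula: wp(x:=E, P) = P[E/x] (substitute E for x in postcondition)
Step 1: Postcondition: x>959
Step 2: Substitute x+155 for x: x+155>959
Step 3: Solve for x: x > 959-155 = 804

804


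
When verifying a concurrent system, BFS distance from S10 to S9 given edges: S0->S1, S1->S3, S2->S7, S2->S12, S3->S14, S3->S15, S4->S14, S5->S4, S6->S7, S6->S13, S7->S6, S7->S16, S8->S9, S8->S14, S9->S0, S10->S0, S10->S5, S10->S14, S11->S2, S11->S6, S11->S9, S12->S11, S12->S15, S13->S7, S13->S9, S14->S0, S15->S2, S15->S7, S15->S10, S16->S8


BFS layer-by-layer from S10:
  dist 0: {S10}
  dist 1: {S0, S5, S14}
  dist 2: {S1, S4}
  dist 3: {S3}
  dist 4: {S15}
  dist 5: {S2, S7}
  dist 6: {S6, S12, S16}
  dist 7: {S8, S11, S13}
  dist 8: {S9}
  -> S9 reached at distance 8
Shortest path length = 8

8
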